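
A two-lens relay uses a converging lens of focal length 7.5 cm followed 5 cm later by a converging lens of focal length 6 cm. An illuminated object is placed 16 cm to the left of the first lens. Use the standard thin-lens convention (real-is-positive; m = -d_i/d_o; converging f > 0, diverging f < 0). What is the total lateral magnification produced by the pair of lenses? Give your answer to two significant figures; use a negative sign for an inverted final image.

-0.35

First lens: d_i1 = 1/(1/7.5 - 1/16) = 14.118 cm.
m_1 = -(14.118)/16 = -0.8824.
Since 14.118 cm > 5 cm, the first image lies past the second lens and serves as a virtual object: d_o2 = L - d_i1 = -9.118 cm.
Second lens: d_i2 = 1/(1/6 - 1/(-9.118)) = 3.619 cm.
m_2 = -(3.619)/(-9.118) = 0.3969.
The system's lateral magnification is m_1 m_2 = (-0.8824)(0.3969) = -0.3502.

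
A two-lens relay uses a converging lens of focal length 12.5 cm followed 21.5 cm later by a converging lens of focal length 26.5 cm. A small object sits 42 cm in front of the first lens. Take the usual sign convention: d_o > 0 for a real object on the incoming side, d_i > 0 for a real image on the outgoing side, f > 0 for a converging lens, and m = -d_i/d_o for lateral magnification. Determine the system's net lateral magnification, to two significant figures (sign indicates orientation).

First lens: d_i1 = 1/(1/12.5 - 1/42) = 17.797 cm.
m_1 = -(17.797)/42 = -0.4237.
The intermediate image is 17.797 cm to the right of lens 1, so d_o2 = L - d_i1 = 21.5 - 17.797 = 3.703 cm.
Second lens: d_i2 = 1/(1/26.5 - 1/(3.703)) = -4.305 cm.
m_2 = -(-4.305)/(3.703) = 1.1625.
Overall magnification: m = m_1 m_2 = -0.4926.

-0.49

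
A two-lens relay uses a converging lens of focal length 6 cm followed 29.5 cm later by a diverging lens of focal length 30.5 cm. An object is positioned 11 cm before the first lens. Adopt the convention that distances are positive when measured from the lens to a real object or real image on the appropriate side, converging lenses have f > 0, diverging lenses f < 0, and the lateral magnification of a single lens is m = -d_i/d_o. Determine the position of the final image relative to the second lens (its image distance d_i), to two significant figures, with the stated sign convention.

-11 cm

First lens: d_i1 = 1/(1/6 - 1/11) = 13.200 cm.
The intermediate image is 13.200 cm to the right of lens 1, so d_o2 = L - d_i1 = 29.5 - 13.200 = 16.300 cm.
Second lens: d_i2 = 1/(1/(-30.5) - 1/(16.300)) = -10.623 cm.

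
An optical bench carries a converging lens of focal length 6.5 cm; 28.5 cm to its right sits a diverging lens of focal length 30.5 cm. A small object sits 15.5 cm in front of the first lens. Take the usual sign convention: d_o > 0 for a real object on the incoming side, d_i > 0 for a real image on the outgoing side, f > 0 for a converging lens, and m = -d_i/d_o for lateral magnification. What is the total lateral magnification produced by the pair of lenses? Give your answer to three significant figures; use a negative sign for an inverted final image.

-0.461

Lens 1: 1/d_i1 = 1/f_1 - 1/d_o1 = 1/6.5 - 1/15.5 = 0.08933 cm^-1, so d_i1 = 11.194 cm.
m_1 = -(11.194)/15.5 = -0.7222.
Object distance for lens 2: d_o2 = 28.5 - 11.194 = 17.306 cm.
Lens 2: 1/d_i2 = 1/f_2 - 1/d_o2 = 1/(-30.5) - 1/(17.306) = -0.09057 cm^-1, so d_i2 = -11.041 cm.
m_2 = -(-11.041)/(17.306) = 0.6380.
Overall magnification: m = m_1 m_2 = -0.4608.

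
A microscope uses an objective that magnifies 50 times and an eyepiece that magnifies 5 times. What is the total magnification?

The overall magnification of a compound microscope is the product of the objective and eyepiece magnifications:
M = M_obj x M_eye = 50 x 5 = 250.

250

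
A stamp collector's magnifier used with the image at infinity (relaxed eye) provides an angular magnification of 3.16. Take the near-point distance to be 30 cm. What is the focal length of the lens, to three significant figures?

For the image at infinity, M = D/f.
f = D/M = 30/3.16 = 9.494 cm.

9.49 cm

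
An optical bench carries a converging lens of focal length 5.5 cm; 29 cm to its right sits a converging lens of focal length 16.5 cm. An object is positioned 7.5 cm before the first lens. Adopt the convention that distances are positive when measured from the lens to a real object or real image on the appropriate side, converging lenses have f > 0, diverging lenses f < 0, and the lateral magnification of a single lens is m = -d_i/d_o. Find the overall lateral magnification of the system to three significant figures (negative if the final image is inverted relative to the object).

Applying the thin-lens equation to the first lens, 1/5.5 = 1/7.5 + 1/d_i1, which gives d_i1 = 20.625 cm.
Its lateral magnification is m_1 = -d_i1/d_o1 = -(20.625)/7.5 = -2.7500.
Object distance for lens 2: d_o2 = 29 - 20.625 = 8.375 cm.
Applying the thin-lens equation again with f_2 = 16.5 cm and d_o2 = 8.375 cm gives d_i2 = -17.008 cm.
m_2 = -(-17.008)/(8.375) = 2.0308.
Overall magnification: m = m_1 m_2 = -5.5846.

-5.58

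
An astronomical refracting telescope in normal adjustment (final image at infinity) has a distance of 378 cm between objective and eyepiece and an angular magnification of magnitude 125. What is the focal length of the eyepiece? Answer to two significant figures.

3.0 cm

In normal adjustment the tube length equals f_obj + f_eye and |M| = f_obj/f_eye.
So f_obj = 125 f_eye and 125 f_eye + f_eye = 378 cm, giving f_eye = 378/126 = 3.000 cm and f_obj = 375.000 cm.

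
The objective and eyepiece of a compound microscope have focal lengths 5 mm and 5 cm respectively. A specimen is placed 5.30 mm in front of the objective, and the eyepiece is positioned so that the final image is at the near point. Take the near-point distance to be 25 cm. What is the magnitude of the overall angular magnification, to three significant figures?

Convert to cm: f_obj = 5 mm = 0.5 cm; d_o = 5.30 mm = 0.53 cm.
Objective: 1/d_i = 1/f_obj - 1/d_o = 1/0.5 - 1/0.53 = 0.11321 cm^-1, so d_i = 8.833 cm.
m_obj = -d_i/d_o = -8.833/0.53 = -16.667.
Eyepiece angular magnification (image at near point): M_eye = 1 + D/f_e = 1 + 25/5 = 6.000.
Overall M = m_obj x M_eye = (-16.667)(6.000) = -100.00.
|M| = 100.00.

100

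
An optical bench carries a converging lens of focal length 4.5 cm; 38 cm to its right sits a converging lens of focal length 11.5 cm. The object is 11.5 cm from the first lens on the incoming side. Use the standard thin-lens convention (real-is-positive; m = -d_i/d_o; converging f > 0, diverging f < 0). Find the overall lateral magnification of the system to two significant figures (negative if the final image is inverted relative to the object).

0.39

Applying the thin-lens equation to the first lens, 1/4.5 = 1/11.5 + 1/d_i1, which gives d_i1 = 7.393 cm.
Its lateral magnification is m_1 = -d_i1/d_o1 = -(7.393)/11.5 = -0.6429.
Object distance for lens 2: d_o2 = 38 - 7.393 = 30.607 cm.
Applying the thin-lens equation again with f_2 = 11.5 cm and d_o2 = 30.607 cm gives d_i2 = 18.421 cm.
m_2 = -(18.421)/(30.607) = -0.6019.
Overall magnification: m = m_1 m_2 = 0.3869.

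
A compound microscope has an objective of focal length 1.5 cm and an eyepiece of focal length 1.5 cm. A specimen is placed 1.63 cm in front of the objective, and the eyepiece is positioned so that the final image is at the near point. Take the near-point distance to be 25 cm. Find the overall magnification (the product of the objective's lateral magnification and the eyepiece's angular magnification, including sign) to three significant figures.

-204

Objective: 1/d_i = 1/f_obj - 1/d_o = 1/1.5 - 1/1.63 = 0.05317 cm^-1, so d_i = 18.808 cm.
m_obj = -d_i/d_o = -18.808/1.63 = -11.538.
Eyepiece angular magnification (image at near point): M_eye = 1 + D/f_e = 1 + 25/1.5 = 17.667.
Overall M = m_obj x M_eye = (-11.538)(17.667) = -203.85.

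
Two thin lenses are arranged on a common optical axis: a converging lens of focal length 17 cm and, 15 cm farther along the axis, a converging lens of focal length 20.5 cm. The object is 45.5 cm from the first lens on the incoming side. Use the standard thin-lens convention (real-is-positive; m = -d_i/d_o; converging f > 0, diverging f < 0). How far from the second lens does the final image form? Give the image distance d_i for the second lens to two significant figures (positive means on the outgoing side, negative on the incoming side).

7.6 cm

Applying the thin-lens equation to the first lens, 1/17 = 1/45.5 + 1/d_i1, which gives d_i1 = 27.140 cm.
Since 27.140 cm > 15 cm, the first image lies past the second lens and serves as a virtual object: d_o2 = L - d_i1 = -12.140 cm.
Applying the thin-lens equation again with f_2 = 20.5 cm and d_o2 = -12.140 cm gives d_i2 = 7.625 cm.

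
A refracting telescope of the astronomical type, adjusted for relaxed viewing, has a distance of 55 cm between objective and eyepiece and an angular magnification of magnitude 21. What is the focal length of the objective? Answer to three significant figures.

In normal adjustment the tube length equals f_obj + f_eye and |M| = f_obj/f_eye.
So f_obj = 21 f_eye and 21 f_eye + f_eye = 55 cm, giving f_eye = 55/22 = 2.500 cm and f_obj = 52.500 cm.

52.5 cm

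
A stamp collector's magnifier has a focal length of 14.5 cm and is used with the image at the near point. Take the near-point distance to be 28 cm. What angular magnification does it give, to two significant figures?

2.9

M = 1 + D/f = 1 + 28/14.5 = 2.931.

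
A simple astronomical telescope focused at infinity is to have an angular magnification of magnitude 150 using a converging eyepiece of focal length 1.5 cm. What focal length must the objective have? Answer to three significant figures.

|M| = f_obj/|f_eye|, so f_obj = |M| x |f_eye| = 150.0 x 1.5 = 225.000 cm.

225 cm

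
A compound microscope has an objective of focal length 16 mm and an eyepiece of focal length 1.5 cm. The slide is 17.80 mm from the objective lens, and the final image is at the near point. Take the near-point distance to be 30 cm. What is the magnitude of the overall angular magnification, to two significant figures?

190

Convert to cm: f_obj = 16 mm = 1.6 cm; d_o = 17.80 mm = 1.78 cm.
Objective: 1/d_i = 1/f_obj - 1/d_o = 1/1.6 - 1/1.78 = 0.06320 cm^-1, so d_i = 15.822 cm.
m_obj = -d_i/d_o = -15.822/1.78 = -8.889.
Eyepiece angular magnification (image at near point): M_eye = 1 + D/f_e = 1 + 30/1.5 = 21.000.
Overall M = m_obj x M_eye = (-8.889)(21.000) = -186.67.
|M| = 186.67.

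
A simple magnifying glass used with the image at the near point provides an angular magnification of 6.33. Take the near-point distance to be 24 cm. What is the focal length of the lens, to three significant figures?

4.50 cm

For the image at the near point, M = 1 + D/f.
f = D/(M - 1) = 24/(6.33 - 1) = 4.503 cm.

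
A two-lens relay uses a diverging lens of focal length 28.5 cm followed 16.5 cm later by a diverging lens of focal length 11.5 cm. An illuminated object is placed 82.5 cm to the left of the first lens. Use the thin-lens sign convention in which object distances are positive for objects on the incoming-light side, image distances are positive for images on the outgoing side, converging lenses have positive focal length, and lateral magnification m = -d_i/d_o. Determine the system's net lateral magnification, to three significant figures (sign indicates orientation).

First lens: d_i1 = 1/(1/(-28.5) - 1/82.5) = -21.182 cm.
m_1 = -(-21.182)/82.5 = 0.2568.
The intermediate image is virtual, 21.182 cm to the left of lens 1, so d_o2 = L - d_i1 = 16.5 - (-21.182) = 37.682 cm.
Second lens: d_i2 = 1/(1/(-11.5) - 1/(37.682)) = -8.811 cm.
m_2 = -(-8.811)/(37.682) = 0.2338.
Overall magnification: m = m_1 m_2 = 0.0600.

0.0600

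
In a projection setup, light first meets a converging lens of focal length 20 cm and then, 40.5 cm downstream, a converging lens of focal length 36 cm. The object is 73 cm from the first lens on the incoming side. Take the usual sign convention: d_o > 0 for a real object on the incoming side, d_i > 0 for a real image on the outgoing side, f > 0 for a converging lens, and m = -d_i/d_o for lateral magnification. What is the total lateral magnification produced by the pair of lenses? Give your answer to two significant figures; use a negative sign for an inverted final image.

Applying the thin-lens equation to the first lens, 1/20 = 1/73 + 1/d_i1, which gives d_i1 = 27.547 cm.
Its lateral magnification is m_1 = -d_i1/d_o1 = -(27.547)/73 = -0.3774.
The intermediate image is 27.547 cm to the right of lens 1, so d_o2 = L - d_i1 = 40.5 - 27.547 = 12.953 cm.
Applying the thin-lens equation again with f_2 = 36 cm and d_o2 = 12.953 cm gives d_i2 = -20.233 cm.
m_2 = -(-20.233)/(12.953) = 1.5620.
The system's lateral magnification is m_1 m_2 = (-0.3774)(1.5620) = -0.5894.

-0.59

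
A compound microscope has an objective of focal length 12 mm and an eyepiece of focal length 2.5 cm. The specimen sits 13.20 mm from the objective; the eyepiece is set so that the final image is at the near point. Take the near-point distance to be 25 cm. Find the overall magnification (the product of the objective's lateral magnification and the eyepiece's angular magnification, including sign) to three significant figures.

-110

Convert to cm: f_obj = 12 mm = 1.2 cm; d_o = 13.20 mm = 1.32 cm.
Objective: 1/d_i = 1/f_obj - 1/d_o = 1/1.2 - 1/1.32 = 0.07576 cm^-1, so d_i = 13.200 cm.
m_obj = -d_i/d_o = -13.200/1.32 = -10.000.
Eyepiece angular magnification (image at near point): M_eye = 1 + D/f_e = 1 + 25/2.5 = 11.000.
Overall M = m_obj x M_eye = (-10.000)(11.000) = -110.00.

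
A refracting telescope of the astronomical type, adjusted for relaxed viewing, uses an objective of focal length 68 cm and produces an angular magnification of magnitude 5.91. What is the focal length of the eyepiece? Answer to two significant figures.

12 cm

|M| = f_obj/f_eye, so f_eye = f_obj/|M| = 68/5.91 = 11.506 cm.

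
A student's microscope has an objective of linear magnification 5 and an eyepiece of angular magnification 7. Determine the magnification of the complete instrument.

35

The overall magnification of a compound microscope is the product of the objective and eyepiece magnifications:
M = M_obj x M_eye = 5 x 7 = 35.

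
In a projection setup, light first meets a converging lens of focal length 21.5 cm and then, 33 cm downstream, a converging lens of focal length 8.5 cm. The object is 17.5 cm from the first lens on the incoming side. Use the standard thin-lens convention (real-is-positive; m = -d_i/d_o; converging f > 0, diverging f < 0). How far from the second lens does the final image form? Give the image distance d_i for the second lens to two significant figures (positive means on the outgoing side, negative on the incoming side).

First lens: d_i1 = 1/(1/21.5 - 1/17.5) = -94.063 cm.
The intermediate image is virtual, 94.063 cm to the left of lens 1, so d_o2 = L - d_i1 = 33 - (-94.063) = 127.063 cm.
Second lens: d_i2 = 1/(1/8.5 - 1/(127.063)) = 9.109 cm.

9.1 cm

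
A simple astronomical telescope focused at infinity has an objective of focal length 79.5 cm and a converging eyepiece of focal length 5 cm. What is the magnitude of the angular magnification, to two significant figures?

|M| = f_obj/|f_eye| = 79.5/5 = 15.900.

16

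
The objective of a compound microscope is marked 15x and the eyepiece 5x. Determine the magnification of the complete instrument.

75

The overall magnification of a compound microscope is the product of the objective and eyepiece magnifications:
M = M_obj x M_eye = 15 x 5 = 75.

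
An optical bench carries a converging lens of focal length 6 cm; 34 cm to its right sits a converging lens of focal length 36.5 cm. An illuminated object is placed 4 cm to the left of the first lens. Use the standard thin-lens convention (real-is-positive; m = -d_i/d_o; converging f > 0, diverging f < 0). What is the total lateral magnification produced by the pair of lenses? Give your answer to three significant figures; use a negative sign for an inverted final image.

First lens: d_i1 = 1/(1/6 - 1/4) = -12.000 cm.
m_1 = -(-12.000)/4 = 3.0000.
The intermediate image is virtual, 12.000 cm to the left of lens 1, so d_o2 = L - d_i1 = 34 - (-12.000) = 46.000 cm.
Second lens: d_i2 = 1/(1/36.5 - 1/(46.000)) = 176.737 cm.
m_2 = -(176.737)/(46.000) = -3.8421.
Total m = m_1 x m_2 = (3.0000)(-3.8421) = -11.5263.

-11.5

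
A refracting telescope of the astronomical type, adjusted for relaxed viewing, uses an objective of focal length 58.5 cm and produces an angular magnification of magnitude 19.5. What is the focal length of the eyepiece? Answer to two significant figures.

|M| = f_obj/f_eye, so f_eye = f_obj/|M| = 58.5/19.5 = 3.000 cm.

3.0 cm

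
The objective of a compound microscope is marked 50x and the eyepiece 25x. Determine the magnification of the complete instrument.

1250

The overall magnification of a compound microscope is the product of the objective and eyepiece magnifications:
M = M_obj x M_eye = 50 x 25 = 1250.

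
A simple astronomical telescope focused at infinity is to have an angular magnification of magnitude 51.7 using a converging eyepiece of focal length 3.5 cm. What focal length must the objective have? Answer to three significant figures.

|M| = f_obj/|f_eye|, so f_obj = |M| x |f_eye| = 51.7 x 3.5 = 180.950 cm.

181 cm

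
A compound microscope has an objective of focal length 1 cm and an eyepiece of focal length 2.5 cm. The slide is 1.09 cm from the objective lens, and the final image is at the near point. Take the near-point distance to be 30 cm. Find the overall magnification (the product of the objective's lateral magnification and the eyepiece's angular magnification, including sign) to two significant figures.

-140

Objective: 1/d_i = 1/f_obj - 1/d_o = 1/1 - 1/1.09 = 0.08257 cm^-1, so d_i = 12.111 cm.
m_obj = -d_i/d_o = -12.111/1.09 = -11.111.
Eyepiece angular magnification (image at near point): M_eye = 1 + D/f_e = 1 + 30/2.5 = 13.000.
Overall M = m_obj x M_eye = (-11.111)(13.000) = -144.44.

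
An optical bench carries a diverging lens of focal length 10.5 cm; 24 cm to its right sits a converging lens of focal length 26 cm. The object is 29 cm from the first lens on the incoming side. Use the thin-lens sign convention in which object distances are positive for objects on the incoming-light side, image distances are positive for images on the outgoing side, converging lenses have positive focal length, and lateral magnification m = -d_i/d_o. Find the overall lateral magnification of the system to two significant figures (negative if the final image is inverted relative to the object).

-1.2

First lens: d_i1 = 1/(1/(-10.5) - 1/29) = -7.709 cm.
m_1 = -(-7.709)/29 = 0.2658.
With d_i1 < 0 the first image is virtual and lies on the object side; the object distance for lens 2 is d_o2 = 24 - (-7.709) = 31.709 cm.
Second lens: d_i2 = 1/(1/26 - 1/(31.709)) = 144.412 cm.
m_2 = -(144.412)/(31.709) = -4.5543.
The system's lateral magnification is m_1 m_2 = (0.2658)(-4.5543) = -1.2106.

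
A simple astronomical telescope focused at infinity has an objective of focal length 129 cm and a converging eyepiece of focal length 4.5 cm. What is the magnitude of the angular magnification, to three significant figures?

28.7

|M| = f_obj/|f_eye| = 129/4.5 = 28.667.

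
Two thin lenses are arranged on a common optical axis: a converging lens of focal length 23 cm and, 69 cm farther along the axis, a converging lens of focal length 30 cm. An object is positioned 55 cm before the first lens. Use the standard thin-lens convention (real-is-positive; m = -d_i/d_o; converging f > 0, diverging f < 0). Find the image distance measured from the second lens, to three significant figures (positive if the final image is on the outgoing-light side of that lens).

Lens 1: 1/d_i1 = 1/f_1 - 1/d_o1 = 1/23 - 1/55 = 0.02530 cm^-1, so d_i1 = 39.531 cm.
Object distance for lens 2: d_o2 = 69 - 39.531 = 29.469 cm.
Lens 2: 1/d_i2 = 1/f_2 - 1/d_o2 = 1/30 - 1/(29.469) = -0.00060 cm^-1, so d_i2 = -1664.118 cm.

-1660 cm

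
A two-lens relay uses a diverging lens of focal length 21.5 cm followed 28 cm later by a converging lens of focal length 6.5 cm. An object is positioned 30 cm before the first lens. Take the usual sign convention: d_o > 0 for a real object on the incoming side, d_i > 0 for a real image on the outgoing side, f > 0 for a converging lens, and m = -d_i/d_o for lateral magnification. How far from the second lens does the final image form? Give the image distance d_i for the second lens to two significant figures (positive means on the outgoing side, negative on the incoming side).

Applying the thin-lens equation to the first lens, 1/(-21.5) = 1/30 + 1/d_i1, which gives d_i1 = -12.524 cm.
With d_i1 < 0 the first image is virtual and lies on the object side; the object distance for lens 2 is d_o2 = 28 - (-12.524) = 40.524 cm.
Applying the thin-lens equation again with f_2 = 6.5 cm and d_o2 = 40.524 cm gives d_i2 = 7.742 cm.

7.7 cm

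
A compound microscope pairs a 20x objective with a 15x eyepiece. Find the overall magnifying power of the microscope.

300

The overall magnification of a compound microscope is the product of the objective and eyepiece magnifications:
M = M_obj x M_eye = 20 x 15 = 300.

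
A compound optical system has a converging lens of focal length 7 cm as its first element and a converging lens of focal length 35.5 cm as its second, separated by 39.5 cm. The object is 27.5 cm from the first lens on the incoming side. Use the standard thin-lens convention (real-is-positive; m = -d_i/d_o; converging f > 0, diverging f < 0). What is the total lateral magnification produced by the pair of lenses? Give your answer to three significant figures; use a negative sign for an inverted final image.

First lens: d_i1 = 1/(1/7 - 1/27.5) = 9.390 cm.
m_1 = -(9.390)/27.5 = -0.3415.
The intermediate image is 9.390 cm to the right of lens 1, so d_o2 = L - d_i1 = 39.5 - 9.390 = 30.110 cm.
Second lens: d_i2 = 1/(1/35.5 - 1/(30.110)) = -198.302 cm.
m_2 = -(-198.302)/(30.110) = 6.5860.
Overall magnification: m = m_1 m_2 = -2.2489.

-2.25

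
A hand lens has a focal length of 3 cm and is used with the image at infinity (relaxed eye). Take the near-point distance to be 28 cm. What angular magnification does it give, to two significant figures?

M = D/f = 28/3 = 9.333.

9.3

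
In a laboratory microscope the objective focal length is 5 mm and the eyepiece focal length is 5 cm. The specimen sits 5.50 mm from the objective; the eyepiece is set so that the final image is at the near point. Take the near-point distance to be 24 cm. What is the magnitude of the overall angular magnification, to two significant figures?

58

Convert to cm: f_obj = 5 mm = 0.5 cm; d_o = 5.50 mm = 0.55 cm.
Objective: 1/d_i = 1/f_obj - 1/d_o = 1/0.5 - 1/0.55 = 0.18182 cm^-1, so d_i = 5.500 cm.
m_obj = -d_i/d_o = -5.500/0.55 = -10.000.
Eyepiece angular magnification (image at near point): M_eye = 1 + D/f_e = 1 + 24/5 = 5.800.
Overall M = m_obj x M_eye = (-10.000)(5.800) = -58.00.
|M| = 58.00.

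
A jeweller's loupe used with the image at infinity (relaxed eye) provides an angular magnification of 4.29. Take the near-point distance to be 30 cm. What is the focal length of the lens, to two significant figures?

For the image at infinity, M = D/f.
f = D/M = 30/4.29 = 6.993 cm.

7.0 cm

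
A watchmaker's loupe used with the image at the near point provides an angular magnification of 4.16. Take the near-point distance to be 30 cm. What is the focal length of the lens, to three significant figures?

For the image at the near point, M = 1 + D/f.
f = D/(M - 1) = 30/(4.16 - 1) = 9.494 cm.

9.49 cm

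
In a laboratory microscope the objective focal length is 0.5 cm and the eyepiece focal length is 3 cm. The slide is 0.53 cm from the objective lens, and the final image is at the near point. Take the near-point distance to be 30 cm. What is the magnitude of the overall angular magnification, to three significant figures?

183

Objective: 1/d_i = 1/f_obj - 1/d_o = 1/0.5 - 1/0.53 = 0.11321 cm^-1, so d_i = 8.833 cm.
m_obj = -d_i/d_o = -8.833/0.53 = -16.667.
Eyepiece angular magnification (image at near point): M_eye = 1 + D/f_e = 1 + 30/3 = 11.000.
Overall M = m_obj x M_eye = (-16.667)(11.000) = -183.33.
|M| = 183.33.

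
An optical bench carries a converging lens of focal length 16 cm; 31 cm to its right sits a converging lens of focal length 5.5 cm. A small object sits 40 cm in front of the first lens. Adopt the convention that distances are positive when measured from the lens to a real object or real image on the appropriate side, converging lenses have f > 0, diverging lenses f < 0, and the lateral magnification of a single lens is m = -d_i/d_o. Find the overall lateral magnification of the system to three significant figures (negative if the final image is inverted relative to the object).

First lens: d_i1 = 1/(1/16 - 1/40) = 26.667 cm.
m_1 = -(26.667)/40 = -0.6667.
That image sits 4.333 cm in front of the second lens, so d_o2 = 4.333 cm.
Second lens: d_i2 = 1/(1/5.5 - 1/(4.333)) = -20.429 cm.
m_2 = -(-20.429)/(4.333) = 4.7143.
Overall magnification: m = m_1 m_2 = -3.1429.

-3.14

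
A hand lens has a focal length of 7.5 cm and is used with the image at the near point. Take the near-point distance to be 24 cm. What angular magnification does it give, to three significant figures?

4.20

M = 1 + D/f = 1 + 24/7.5 = 4.200.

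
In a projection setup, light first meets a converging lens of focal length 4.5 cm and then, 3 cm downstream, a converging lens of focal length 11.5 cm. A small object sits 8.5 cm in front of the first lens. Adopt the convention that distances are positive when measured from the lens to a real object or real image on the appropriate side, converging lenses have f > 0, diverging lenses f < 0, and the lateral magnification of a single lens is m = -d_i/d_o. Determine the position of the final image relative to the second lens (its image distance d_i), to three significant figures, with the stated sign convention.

4.18 cm

Applying the thin-lens equation to the first lens, 1/4.5 = 1/8.5 + 1/d_i1, which gives d_i1 = 9.563 cm.
Since 9.563 cm > 3 cm, the first image lies past the second lens and serves as a virtual object: d_o2 = L - d_i1 = -6.563 cm.
Applying the thin-lens equation again with f_2 = 11.5 cm and d_o2 = -6.563 cm gives d_i2 = 4.178 cm.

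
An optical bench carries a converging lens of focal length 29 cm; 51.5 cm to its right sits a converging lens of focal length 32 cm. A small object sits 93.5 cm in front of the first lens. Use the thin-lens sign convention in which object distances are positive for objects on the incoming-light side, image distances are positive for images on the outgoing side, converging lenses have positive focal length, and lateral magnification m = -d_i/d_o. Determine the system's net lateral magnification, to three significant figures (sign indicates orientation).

-0.638

Lens 1: 1/d_i1 = 1/f_1 - 1/d_o1 = 1/29 - 1/93.5 = 0.02379 cm^-1, so d_i1 = 42.039 cm.
m_1 = -(42.039)/93.5 = -0.4496.
That image sits 9.461 cm in front of the second lens, so d_o2 = 9.461 cm.
Lens 2: 1/d_i2 = 1/f_2 - 1/d_o2 = 1/32 - 1/(9.461) = -0.07444 cm^-1, so d_i2 = -13.433 cm.
m_2 = -(-13.433)/(9.461) = 1.4198.
The system's lateral magnification is m_1 m_2 = (-0.4496)(1.4198) = -0.6383.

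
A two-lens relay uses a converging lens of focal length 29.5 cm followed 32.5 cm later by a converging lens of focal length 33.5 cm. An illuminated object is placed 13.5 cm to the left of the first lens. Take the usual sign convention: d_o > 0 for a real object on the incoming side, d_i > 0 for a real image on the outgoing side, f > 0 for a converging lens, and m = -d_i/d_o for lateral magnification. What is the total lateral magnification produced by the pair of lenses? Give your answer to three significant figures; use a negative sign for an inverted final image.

Applying the thin-lens equation to the first lens, 1/29.5 = 1/13.5 + 1/d_i1, which gives d_i1 = -24.891 cm.
Its lateral magnification is m_1 = -d_i1/d_o1 = -(-24.891)/13.5 = 1.8438.
The intermediate image is virtual, 24.891 cm to the left of lens 1, so d_o2 = L - d_i1 = 32.5 - (-24.891) = 57.391 cm.
Applying the thin-lens equation again with f_2 = 33.5 cm and d_o2 = 57.391 cm gives d_i2 = 80.474 cm.
m_2 = -(80.474)/(57.391) = -1.4022.
The system's lateral magnification is m_1 m_2 = (1.8438)(-1.4022) = -2.5853.

-2.59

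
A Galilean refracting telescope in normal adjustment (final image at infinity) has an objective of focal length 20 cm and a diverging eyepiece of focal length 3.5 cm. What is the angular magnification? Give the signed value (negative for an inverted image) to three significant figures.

M = -f_obj/f_eye = -20/(-3.5) = 5.714.

5.71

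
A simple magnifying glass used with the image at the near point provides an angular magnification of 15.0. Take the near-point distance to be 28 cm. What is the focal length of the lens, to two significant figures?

2.0 cm

For the image at the near point, M = 1 + D/f.
f = D/(M - 1) = 28/(15.0 - 1) = 2.000 cm.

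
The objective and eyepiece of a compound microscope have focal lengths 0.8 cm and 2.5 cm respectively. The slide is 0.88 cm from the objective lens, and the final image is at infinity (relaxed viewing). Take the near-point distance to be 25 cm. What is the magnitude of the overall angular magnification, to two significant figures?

Objective: 1/d_i = 1/f_obj - 1/d_o = 1/0.8 - 1/0.88 = 0.11364 cm^-1, so d_i = 8.800 cm.
m_obj = -d_i/d_o = -8.800/0.88 = -10.000.
Eyepiece angular magnification (image at infinity): M_eye = D/f_e = 25/2.5 = 10.000.
Overall M = m_obj x M_eye = (-10.000)(10.000) = -100.00.
|M| = 100.00.

100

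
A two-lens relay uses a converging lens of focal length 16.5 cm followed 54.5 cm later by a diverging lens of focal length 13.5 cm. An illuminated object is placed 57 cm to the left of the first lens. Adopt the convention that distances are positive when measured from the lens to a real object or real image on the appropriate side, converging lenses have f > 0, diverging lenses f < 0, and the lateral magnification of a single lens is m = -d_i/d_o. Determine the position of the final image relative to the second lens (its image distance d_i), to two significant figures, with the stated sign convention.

Applying the thin-lens equation to the first lens, 1/16.5 = 1/57 + 1/d_i1, which gives d_i1 = 23.222 cm.
That image sits 31.278 cm in front of the second lens, so d_o2 = 31.278 cm.
Applying the thin-lens equation again with f_2 = -13.5 cm and d_o2 = 31.278 cm gives d_i2 = -9.430 cm.

-9.4 cm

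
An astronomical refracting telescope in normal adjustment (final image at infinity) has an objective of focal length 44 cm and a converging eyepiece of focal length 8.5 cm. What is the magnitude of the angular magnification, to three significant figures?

|M| = f_obj/|f_eye| = 44/8.5 = 5.176.

5.18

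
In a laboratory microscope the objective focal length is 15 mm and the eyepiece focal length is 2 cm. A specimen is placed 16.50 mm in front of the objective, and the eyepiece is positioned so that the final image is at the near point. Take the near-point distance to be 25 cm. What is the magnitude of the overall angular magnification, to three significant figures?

Convert to cm: f_obj = 15 mm = 1.5 cm; d_o = 16.50 mm = 1.65 cm.
Objective: 1/d_i = 1/f_obj - 1/d_o = 1/1.5 - 1/1.65 = 0.06061 cm^-1, so d_i = 16.500 cm.
m_obj = -d_i/d_o = -16.500/1.65 = -10.000.
Eyepiece angular magnification (image at near point): M_eye = 1 + D/f_e = 1 + 25/2 = 13.500.
Overall M = m_obj x M_eye = (-10.000)(13.500) = -135.00.
|M| = 135.00.

135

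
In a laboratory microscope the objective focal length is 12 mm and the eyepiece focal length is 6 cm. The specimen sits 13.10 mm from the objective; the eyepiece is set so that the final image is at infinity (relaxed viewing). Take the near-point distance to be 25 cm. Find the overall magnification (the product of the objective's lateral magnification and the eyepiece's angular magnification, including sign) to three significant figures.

-45.5

Convert to cm: f_obj = 12 mm = 1.2 cm; d_o = 13.10 mm = 1.31 cm.
Objective: 1/d_i = 1/f_obj - 1/d_o = 1/1.2 - 1/1.31 = 0.06997 cm^-1, so d_i = 14.291 cm.
m_obj = -d_i/d_o = -14.291/1.31 = -10.909.
Eyepiece angular magnification (image at infinity): M_eye = D/f_e = 25/6 = 4.167.
Overall M = m_obj x M_eye = (-10.909)(4.167) = -45.45.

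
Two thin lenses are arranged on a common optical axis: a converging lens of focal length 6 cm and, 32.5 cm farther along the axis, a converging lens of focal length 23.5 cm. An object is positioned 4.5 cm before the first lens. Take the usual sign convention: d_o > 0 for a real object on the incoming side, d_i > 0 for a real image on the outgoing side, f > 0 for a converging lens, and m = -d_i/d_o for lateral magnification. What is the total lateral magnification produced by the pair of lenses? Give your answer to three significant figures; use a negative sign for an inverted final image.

First lens: d_i1 = 1/(1/6 - 1/4.5) = -18.000 cm.
m_1 = -(-18.000)/4.5 = 4.0000.
The intermediate image is virtual, 18.000 cm to the left of lens 1, so d_o2 = L - d_i1 = 32.5 - (-18.000) = 50.500 cm.
Second lens: d_i2 = 1/(1/23.5 - 1/(50.500)) = 43.954 cm.
m_2 = -(43.954)/(50.500) = -0.8704.
The system's lateral magnification is m_1 m_2 = (4.0000)(-0.8704) = -3.4815.

-3.48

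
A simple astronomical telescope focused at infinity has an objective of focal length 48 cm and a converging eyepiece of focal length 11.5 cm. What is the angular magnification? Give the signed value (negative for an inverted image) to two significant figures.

M = -f_obj/f_eye = -48/(11.5) = -4.174.

-4.2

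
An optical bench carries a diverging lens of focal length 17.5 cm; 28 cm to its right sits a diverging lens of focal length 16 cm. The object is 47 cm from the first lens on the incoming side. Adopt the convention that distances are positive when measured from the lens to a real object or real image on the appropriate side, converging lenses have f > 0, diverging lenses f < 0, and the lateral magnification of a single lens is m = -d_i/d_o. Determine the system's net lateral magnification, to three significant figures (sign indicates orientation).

First lens: d_i1 = 1/(1/(-17.5) - 1/47) = -12.752 cm.
m_1 = -(-12.752)/47 = 0.2713.
The intermediate image is virtual, 12.752 cm to the left of lens 1, so d_o2 = L - d_i1 = 28 - (-12.752) = 40.752 cm.
Second lens: d_i2 = 1/(1/(-16) - 1/(40.752)) = -11.489 cm.
m_2 = -(-11.489)/(40.752) = 0.2819.
The system's lateral magnification is m_1 m_2 = (0.2713)(0.2819) = 0.0765.

0.0765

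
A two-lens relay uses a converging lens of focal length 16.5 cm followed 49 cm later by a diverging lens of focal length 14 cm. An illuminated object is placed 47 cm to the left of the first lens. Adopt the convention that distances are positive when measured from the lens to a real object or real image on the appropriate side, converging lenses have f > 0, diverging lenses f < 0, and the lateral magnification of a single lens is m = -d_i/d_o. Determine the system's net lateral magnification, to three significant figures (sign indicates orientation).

-0.202

First lens: d_i1 = 1/(1/16.5 - 1/47) = 25.426 cm.
m_1 = -(25.426)/47 = -0.5410.
Object distance for lens 2: d_o2 = 49 - 25.426 = 23.574 cm.
Second lens: d_i2 = 1/(1/(-14) - 1/(23.574)) = -8.784 cm.
m_2 = -(-8.784)/(23.574) = 0.3726.
Total m = m_1 x m_2 = (-0.5410)(0.3726) = -0.2016.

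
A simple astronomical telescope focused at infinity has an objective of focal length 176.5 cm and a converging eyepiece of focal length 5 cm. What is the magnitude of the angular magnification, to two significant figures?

|M| = f_obj/|f_eye| = 176.5/5 = 35.300.

35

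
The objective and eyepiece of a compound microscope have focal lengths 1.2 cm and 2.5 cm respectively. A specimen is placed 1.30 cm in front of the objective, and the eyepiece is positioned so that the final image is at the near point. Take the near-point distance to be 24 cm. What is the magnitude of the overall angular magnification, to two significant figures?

Objective: 1/d_i = 1/f_obj - 1/d_o = 1/1.2 - 1/1.30 = 0.06410 cm^-1, so d_i = 15.600 cm.
m_obj = -d_i/d_o = -15.600/1.30 = -12.000.
Eyepiece angular magnification (image at near point): M_eye = 1 + D/f_e = 1 + 24/2.5 = 10.600.
Overall M = m_obj x M_eye = (-12.000)(10.600) = -127.20.
|M| = 127.20.

130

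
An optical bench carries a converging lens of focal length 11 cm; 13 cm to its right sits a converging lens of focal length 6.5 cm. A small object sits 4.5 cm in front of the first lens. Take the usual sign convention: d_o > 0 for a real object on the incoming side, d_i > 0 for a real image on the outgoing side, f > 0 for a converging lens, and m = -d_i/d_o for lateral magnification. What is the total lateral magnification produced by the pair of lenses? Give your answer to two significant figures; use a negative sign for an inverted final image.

-0.78

Applying the thin-lens equation to the first lens, 1/11 = 1/4.5 + 1/d_i1, which gives d_i1 = -7.615 cm.
Its lateral magnification is m_1 = -d_i1/d_o1 = -(-7.615)/4.5 = 1.6923.
With d_i1 < 0 the first image is virtual and lies on the object side; the object distance for lens 2 is d_o2 = 13 - (-7.615) = 20.615 cm.
Applying the thin-lens equation again with f_2 = 6.5 cm and d_o2 = 20.615 cm gives d_i2 = 9.493 cm.
m_2 = -(9.493)/(20.615) = -0.4605.
Overall magnification: m = m_1 m_2 = -0.7793.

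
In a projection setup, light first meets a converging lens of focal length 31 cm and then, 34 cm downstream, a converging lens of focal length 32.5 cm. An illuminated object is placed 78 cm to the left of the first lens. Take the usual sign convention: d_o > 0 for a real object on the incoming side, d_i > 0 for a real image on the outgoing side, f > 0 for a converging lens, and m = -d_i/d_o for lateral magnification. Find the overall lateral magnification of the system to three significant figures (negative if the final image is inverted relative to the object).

-0.429

Applying the thin-lens equation to the first lens, 1/31 = 1/78 + 1/d_i1, which gives d_i1 = 51.447 cm.
Its lateral magnification is m_1 = -d_i1/d_o1 = -(51.447)/78 = -0.6596.
Since 51.447 cm > 34 cm, the first image lies past the second lens and serves as a virtual object: d_o2 = L - d_i1 = -17.447 cm.
Applying the thin-lens equation again with f_2 = 32.5 cm and d_o2 = -17.447 cm gives d_i2 = 11.353 cm.
m_2 = -(11.353)/(-17.447) = 0.6507.
Overall magnification: m = m_1 m_2 = -0.4292.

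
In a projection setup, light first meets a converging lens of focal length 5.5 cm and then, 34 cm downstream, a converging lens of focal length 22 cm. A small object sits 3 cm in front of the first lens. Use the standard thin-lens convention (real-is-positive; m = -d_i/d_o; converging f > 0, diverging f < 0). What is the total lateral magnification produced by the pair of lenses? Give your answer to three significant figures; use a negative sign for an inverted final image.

-2.60

Applying the thin-lens equation to the first lens, 1/5.5 = 1/3 + 1/d_i1, which gives d_i1 = -6.600 cm.
Its lateral magnification is m_1 = -d_i1/d_o1 = -(-6.600)/3 = 2.2000.
With d_i1 < 0 the first image is virtual and lies on the object side; the object distance for lens 2 is d_o2 = 34 - (-6.600) = 40.600 cm.
Applying the thin-lens equation again with f_2 = 22 cm and d_o2 = 40.600 cm gives d_i2 = 48.022 cm.
m_2 = -(48.022)/(40.600) = -1.1828.
The system's lateral magnification is m_1 m_2 = (2.2000)(-1.1828) = -2.6022.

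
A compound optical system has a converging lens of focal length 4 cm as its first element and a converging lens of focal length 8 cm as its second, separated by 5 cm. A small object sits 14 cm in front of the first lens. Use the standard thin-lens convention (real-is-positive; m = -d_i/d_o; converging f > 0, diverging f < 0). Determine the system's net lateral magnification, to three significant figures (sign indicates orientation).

-0.372

Lens 1: 1/d_i1 = 1/f_1 - 1/d_o1 = 1/4 - 1/14 = 0.17857 cm^-1, so d_i1 = 5.600 cm.
m_1 = -(5.600)/14 = -0.4000.
This image would form 5.600 cm past lens 1, i.e. 0.600 cm beyond lens 2, so it is a virtual object for lens 2: d_o2 = 5 - 5.600 = -0.600 cm.
Lens 2: 1/d_i2 = 1/f_2 - 1/d_o2 = 1/8 - 1/(-0.600) = 1.79167 cm^-1, so d_i2 = 0.558 cm.
m_2 = -(0.558)/(-0.600) = 0.9302.
Overall magnification: m = m_1 m_2 = -0.3721.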